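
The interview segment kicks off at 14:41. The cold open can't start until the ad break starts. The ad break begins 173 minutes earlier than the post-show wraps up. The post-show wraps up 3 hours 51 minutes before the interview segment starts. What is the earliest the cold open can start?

The post-show ends at 14:41 − 231 min = 10:50.
The ad break starts at 10:50 − 173 min = 07:57.
The cold open is bounded by the ad break, so the earliest it can start is 07:57.

07:57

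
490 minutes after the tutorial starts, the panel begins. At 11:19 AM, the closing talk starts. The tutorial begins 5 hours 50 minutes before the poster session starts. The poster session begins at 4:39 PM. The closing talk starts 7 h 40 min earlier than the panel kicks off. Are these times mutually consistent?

Yes

The tutorial starts at 4:39 PM − 350 min = 10:49 AM.
The panel starts at 10:49 AM + 490 min = 6:59 PM.
The closing talk starts at 6:59 PM − 460 min = 11:19 AM.
That matches the stated 11:19 AM, so the schedule is consistent.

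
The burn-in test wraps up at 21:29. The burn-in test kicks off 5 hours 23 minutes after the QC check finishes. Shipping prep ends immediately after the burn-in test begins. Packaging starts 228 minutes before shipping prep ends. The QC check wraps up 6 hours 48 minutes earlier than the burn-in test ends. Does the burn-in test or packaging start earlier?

packaging

The QC check ends at 21:29 − 408 min = 14:41.
The burn-in test starts at 14:41 + 323 min = 20:04.
So shipping prep ends at 20:04.
Packaging starts at 20:04 − 228 min = 16:16.
The burn-in test starts at 20:04 and packaging starts at 16:16, so packaging is first.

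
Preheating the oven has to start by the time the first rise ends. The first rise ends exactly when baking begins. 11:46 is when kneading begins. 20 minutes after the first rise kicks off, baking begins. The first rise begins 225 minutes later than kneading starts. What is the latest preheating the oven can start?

15:51

The first rise starts at 11:46 + 225 min = 15:31.
Baking starts at 15:31 + 20 min = 15:51.
So the first rise ends at 15:51.
Preheating the oven is bounded by the first rise, so the latest it can start is 15:51.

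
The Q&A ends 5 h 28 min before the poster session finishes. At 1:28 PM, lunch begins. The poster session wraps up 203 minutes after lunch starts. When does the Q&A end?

11:23 AM

The poster session ends at 1:28 PM + 203 min = 4:51 PM.
The Q&A ends at 4:51 PM − 328 min = 11:23 AM.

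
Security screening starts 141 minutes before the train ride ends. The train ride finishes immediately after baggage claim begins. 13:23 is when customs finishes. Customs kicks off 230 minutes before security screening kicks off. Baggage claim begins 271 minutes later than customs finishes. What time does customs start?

Baggage claim starts at 13:23 + 271 min = 17:54.
So the train ride ends at 17:54.
Security screening starts at 17:54 − 141 min = 15:33.
Customs starts at 15:33 − 230 min = 11:43.

11:43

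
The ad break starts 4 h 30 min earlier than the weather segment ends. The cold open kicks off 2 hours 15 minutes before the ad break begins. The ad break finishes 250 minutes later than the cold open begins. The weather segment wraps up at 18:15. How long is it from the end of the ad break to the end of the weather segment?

The ad break starts at 18:15 − 270 min = 13:45.
The cold open starts at 13:45 − 135 min = 11:30.
The ad break ends at 11:30 + 250 min = 15:40.
From 15:40 to 18:15 is 2 h 35 min.

2 h 35 min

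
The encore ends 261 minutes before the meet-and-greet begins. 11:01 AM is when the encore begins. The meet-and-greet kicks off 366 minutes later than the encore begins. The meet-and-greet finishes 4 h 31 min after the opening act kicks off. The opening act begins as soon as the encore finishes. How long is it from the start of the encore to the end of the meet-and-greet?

The meet-and-greet starts at 11:01 AM + 366 min = 5:07 PM.
The encore ends at 5:07 PM − 261 min = 12:46 PM.
So the opening act starts at 12:46 PM.
The meet-and-greet ends at 12:46 PM + 271 min = 5:17 PM.
From 11:01 AM to 5:17 PM is 6 hours 16 minutes.

6 hours 16 minutes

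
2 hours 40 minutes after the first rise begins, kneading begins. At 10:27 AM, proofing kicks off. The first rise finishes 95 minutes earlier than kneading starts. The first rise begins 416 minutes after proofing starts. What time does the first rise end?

6:28 PM

The first rise starts at 10:27 AM + 416 min = 5:23 PM.
Kneading starts at 5:23 PM + 160 min = 8:03 PM.
The first rise ends at 8:03 PM − 95 min = 6:28 PM.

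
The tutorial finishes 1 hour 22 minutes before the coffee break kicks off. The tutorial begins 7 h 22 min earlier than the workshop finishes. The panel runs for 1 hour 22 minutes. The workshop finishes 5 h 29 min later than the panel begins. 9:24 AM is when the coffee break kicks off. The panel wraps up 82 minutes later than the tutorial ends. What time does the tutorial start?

The tutorial ends at 9:24 AM − 82 min = 8:02 AM.
The panel ends at 8:02 AM + 82 min = 9:24 AM.
The panel starts at 9:24 AM − 82 min = 8:02 AM.
The workshop ends at 8:02 AM + 329 min = 1:31 PM.
The tutorial starts at 1:31 PM − 442 min = 6:09 AM.

6:09 AM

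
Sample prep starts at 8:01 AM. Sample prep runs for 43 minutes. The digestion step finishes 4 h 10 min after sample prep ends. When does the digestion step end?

Sample prep ends at 8:01 AM + 43 min = 8:44 AM.
The digestion step ends at 8:44 AM + 250 min = 12:54 PM.

12:54 PM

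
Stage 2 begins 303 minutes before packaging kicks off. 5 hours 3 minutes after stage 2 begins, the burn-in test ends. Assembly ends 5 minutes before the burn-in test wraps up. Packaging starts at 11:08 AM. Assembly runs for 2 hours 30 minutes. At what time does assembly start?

Stage 2 starts at 11:08 AM − 303 min = 6:05 AM.
The burn-in test ends at 6:05 AM + 303 min = 11:08 AM.
Assembly ends at 11:08 AM − 5 min = 11:03 AM.
Assembly starts at 11:03 AM − 150 min = 8:33 AM.

8:33 AM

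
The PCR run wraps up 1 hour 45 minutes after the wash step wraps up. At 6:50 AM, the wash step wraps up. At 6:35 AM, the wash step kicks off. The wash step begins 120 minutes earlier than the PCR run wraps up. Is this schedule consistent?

Yes

The PCR run ends at 6:50 AM + 105 min = 8:35 AM.
The wash step starts at 8:35 AM − 120 min = 6:35 AM.
That matches the stated 6:35 AM, so the schedule is consistent.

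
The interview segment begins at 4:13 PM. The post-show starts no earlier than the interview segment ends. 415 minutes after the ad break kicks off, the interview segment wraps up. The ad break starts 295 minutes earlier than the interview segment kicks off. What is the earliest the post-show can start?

6:13 PM

The ad break starts at 4:13 PM − 295 min = 11:18 AM.
The interview segment ends at 11:18 AM + 415 min = 6:13 PM.
The post-show is bounded by the interview segment, so the earliest it can start is 6:13 PM.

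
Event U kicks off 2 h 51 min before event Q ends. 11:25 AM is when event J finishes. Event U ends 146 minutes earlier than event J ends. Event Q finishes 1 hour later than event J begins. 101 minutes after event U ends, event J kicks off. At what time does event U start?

8:49 AM

Event U ends at 11:25 AM − 146 min = 8:59 AM.
Event J starts at 8:59 AM + 101 min = 10:40 AM.
Event Q ends at 10:40 AM + 60 min = 11:40 AM.
Event U starts at 11:40 AM − 171 min = 8:49 AM.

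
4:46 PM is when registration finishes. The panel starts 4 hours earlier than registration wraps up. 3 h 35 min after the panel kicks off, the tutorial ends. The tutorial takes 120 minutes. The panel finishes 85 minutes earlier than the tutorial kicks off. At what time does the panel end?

12:56 PM

The panel starts at 4:46 PM − 240 min = 12:46 PM.
The tutorial ends at 12:46 PM + 215 min = 4:21 PM.
The tutorial starts at 4:21 PM − 120 min = 2:21 PM.
The panel ends at 2:21 PM − 85 min = 12:56 PM.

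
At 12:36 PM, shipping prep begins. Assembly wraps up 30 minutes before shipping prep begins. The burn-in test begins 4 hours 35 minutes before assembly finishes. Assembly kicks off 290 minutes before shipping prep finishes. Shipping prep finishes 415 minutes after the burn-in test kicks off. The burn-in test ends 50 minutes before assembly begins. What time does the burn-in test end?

8:46 AM

Assembly ends at 12:36 PM − 30 min = 12:06 PM.
The burn-in test starts at 12:06 PM − 275 min = 7:31 AM.
Shipping prep ends at 7:31 AM + 415 min = 2:26 PM.
Assembly starts at 2:26 PM − 290 min = 9:36 AM.
The burn-in test ends at 9:36 AM − 50 min = 8:46 AM.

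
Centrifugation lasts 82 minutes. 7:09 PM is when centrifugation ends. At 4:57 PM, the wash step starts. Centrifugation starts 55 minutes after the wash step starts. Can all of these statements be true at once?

No

Centrifugation starts at 4:57 PM + 55 min = 5:52 PM.
Centrifugation ends at 5:52 PM + 82 min = 7:14 PM.
But centrifugation is also said to end at 7:09 PM — a 5-minute conflict.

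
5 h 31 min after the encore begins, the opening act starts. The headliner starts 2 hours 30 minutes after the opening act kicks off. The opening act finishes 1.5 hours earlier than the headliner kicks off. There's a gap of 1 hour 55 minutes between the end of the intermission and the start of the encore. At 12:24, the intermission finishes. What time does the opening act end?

20:50

The encore starts at 12:24 + 115 min = 14:19.
The opening act starts at 14:19 + 331 min = 19:50.
The headliner starts at 19:50 + 150 min = 22:20.
The opening act ends at 22:20 − 90 min = 20:50.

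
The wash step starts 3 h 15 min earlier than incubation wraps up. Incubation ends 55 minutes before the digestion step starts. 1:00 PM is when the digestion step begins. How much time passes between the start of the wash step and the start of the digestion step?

Incubation ends at 1:00 PM − 55 min = 12:05 PM.
The wash step starts at 12:05 PM − 195 min = 8:50 AM.
From 8:50 AM to 1:00 PM is 250 minutes.

250 minutes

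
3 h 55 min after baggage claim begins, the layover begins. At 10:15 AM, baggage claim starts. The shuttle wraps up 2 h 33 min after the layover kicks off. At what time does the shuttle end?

4:43 PM

The layover starts at 10:15 AM + 235 min = 2:10 PM.
The shuttle ends at 2:10 PM + 153 min = 4:43 PM.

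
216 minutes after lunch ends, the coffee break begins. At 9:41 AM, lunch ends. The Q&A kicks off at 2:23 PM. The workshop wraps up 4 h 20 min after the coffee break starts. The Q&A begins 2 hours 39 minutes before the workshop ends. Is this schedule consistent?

The coffee break starts at 9:41 AM + 216 min = 1:17 PM.
The workshop ends at 1:17 PM + 260 min = 5:37 PM.
The Q&A starts at 5:37 PM − 159 min = 2:58 PM.
But the Q&A is also said to start at 2:23 PM — a 35-minute conflict.

No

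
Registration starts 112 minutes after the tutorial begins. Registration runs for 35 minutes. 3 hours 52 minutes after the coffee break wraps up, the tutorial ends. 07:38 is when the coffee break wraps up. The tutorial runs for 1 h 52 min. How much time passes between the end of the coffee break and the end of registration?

The tutorial ends at 07:38 + 232 min = 11:30.
The tutorial starts at 11:30 − 112 min = 09:38.
Registration starts at 09:38 + 112 min = 11:30.
Registration ends at 11:30 + 35 min = 12:05.
From 07:38 to 12:05 is 4 h 27 min.

4 h 27 min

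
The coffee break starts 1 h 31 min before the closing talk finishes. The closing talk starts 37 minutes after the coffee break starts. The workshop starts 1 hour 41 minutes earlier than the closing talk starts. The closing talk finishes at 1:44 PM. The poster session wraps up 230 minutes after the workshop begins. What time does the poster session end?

The coffee break starts at 1:44 PM − 91 min = 12:13 PM.
The closing talk starts at 12:13 PM + 37 min = 12:50 PM.
The workshop starts at 12:50 PM − 101 min = 11:09 AM.
The poster session ends at 11:09 AM + 230 min = 2:59 PM.

2:59 PM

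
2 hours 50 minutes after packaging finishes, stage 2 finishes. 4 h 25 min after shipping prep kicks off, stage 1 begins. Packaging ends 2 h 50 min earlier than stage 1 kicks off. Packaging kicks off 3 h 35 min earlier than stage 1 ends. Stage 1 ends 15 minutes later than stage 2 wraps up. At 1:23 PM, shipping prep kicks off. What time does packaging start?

2:28 PM

Stage 1 starts at 1:23 PM + 265 min = 5:48 PM.
Packaging ends at 5:48 PM − 170 min = 2:58 PM.
Stage 2 ends at 2:58 PM + 170 min = 5:48 PM.
Stage 1 ends at 5:48 PM + 15 min = 6:03 PM.
Packaging starts at 6:03 PM − 215 min = 2:28 PM.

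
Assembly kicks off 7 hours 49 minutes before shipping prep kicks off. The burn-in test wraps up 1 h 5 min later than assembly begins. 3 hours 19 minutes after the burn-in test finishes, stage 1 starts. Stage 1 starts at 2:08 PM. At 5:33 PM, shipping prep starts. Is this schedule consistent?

Yes

Assembly starts at 5:33 PM − 469 min = 9:44 AM.
The burn-in test ends at 9:44 AM + 65 min = 10:49 AM.
Stage 1 starts at 10:49 AM + 199 min = 2:08 PM.
That matches the stated 2:08 PM, so the schedule is consistent.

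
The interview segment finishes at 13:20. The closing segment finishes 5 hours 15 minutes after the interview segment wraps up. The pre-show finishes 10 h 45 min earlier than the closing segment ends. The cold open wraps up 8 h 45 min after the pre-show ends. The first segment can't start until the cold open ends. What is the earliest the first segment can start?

The closing segment ends at 13:20 + 315 min = 18:35.
The pre-show ends at 18:35 − 645 min = 07:50.
The cold open ends at 07:50 + 525 min = 16:35.
The first segment is bounded by the cold open, so the earliest it can start is 16:35.

16:35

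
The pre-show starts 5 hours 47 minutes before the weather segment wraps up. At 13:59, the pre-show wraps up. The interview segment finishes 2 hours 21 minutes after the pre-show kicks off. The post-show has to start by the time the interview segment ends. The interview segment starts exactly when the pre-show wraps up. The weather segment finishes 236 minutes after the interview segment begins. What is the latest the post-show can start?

The interview segment starts at 13:59.
The weather segment ends at 13:59 + 236 min = 17:55.
The pre-show starts at 17:55 − 347 min = 12:08.
The interview segment ends at 12:08 + 141 min = 14:29.
The post-show is bounded by the interview segment, so the latest it can start is 14:29.

14:29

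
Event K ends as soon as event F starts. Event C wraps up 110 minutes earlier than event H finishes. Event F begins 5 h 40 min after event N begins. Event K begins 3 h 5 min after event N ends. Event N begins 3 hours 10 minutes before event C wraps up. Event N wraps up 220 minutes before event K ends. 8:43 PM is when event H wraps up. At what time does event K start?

8:48 PM

Event C ends at 8:43 PM − 110 min = 6:53 PM.
Event N starts at 6:53 PM − 190 min = 3:43 PM.
Event F starts at 3:43 PM + 340 min = 9:23 PM.
So event K ends at 9:23 PM.
Event N ends at 9:23 PM − 220 min = 5:43 PM.
Event K starts at 5:43 PM + 185 min = 8:48 PM.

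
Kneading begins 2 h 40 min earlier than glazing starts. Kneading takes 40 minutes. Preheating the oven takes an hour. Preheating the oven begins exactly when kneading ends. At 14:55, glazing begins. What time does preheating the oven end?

Kneading starts at 14:55 − 160 min = 12:15.
Kneading ends at 12:15 + 40 min = 12:55.
So preheating the oven starts at 12:55.
Preheating the oven ends at 12:55 + 60 min = 13:55.

13:55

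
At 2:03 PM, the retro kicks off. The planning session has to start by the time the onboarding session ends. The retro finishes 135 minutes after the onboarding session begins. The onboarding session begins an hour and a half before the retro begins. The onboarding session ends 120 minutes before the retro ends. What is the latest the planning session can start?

12:48 PM

The onboarding session starts at 2:03 PM − 90 min = 12:33 PM.
The retro ends at 12:33 PM + 135 min = 2:48 PM.
The onboarding session ends at 2:48 PM − 120 min = 12:48 PM.
The planning session is bounded by the onboarding session, so the latest it can start is 12:48 PM.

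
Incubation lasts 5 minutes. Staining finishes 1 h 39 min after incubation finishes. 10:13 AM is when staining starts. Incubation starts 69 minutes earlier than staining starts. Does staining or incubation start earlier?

incubation

Incubation starts at 10:13 AM − 69 min = 9:04 AM.
Staining starts at 10:13 AM and incubation starts at 9:04 AM, so incubation is first.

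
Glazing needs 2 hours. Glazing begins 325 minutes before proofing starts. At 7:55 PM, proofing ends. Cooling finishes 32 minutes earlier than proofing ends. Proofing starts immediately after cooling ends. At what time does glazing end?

Cooling ends at 7:55 PM − 32 min = 7:23 PM.
So proofing starts at 7:23 PM.
Glazing starts at 7:23 PM − 325 min = 1:58 PM.
Glazing ends at 1:58 PM + 120 min = 3:58 PM.

3:58 PM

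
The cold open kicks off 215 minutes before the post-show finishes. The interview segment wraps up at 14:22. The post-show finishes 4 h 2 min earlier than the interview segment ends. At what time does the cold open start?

The post-show ends at 14:22 − 242 min = 10:20.
The cold open starts at 10:20 − 215 min = 06:45.

06:45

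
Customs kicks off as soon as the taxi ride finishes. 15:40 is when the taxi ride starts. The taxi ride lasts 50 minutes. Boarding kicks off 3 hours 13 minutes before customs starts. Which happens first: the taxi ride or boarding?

boarding

The taxi ride ends at 15:40 + 50 min = 16:30.
So customs starts at 16:30.
Boarding starts at 16:30 − 193 min = 13:17.
The taxi ride starts at 15:40 and boarding starts at 13:17, so boarding is first.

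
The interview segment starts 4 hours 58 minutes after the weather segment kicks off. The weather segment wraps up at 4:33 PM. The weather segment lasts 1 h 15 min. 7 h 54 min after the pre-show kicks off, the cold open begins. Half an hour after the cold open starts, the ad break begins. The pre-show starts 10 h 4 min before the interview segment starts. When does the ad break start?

6:36 PM

The weather segment starts at 4:33 PM − 75 min = 3:18 PM.
The interview segment starts at 3:18 PM + 298 min = 8:16 PM.
The pre-show starts at 8:16 PM − 604 min = 10:12 AM.
The cold open starts at 10:12 AM + 474 min = 6:06 PM.
The ad break starts at 6:06 PM + 30 min = 6:36 PM.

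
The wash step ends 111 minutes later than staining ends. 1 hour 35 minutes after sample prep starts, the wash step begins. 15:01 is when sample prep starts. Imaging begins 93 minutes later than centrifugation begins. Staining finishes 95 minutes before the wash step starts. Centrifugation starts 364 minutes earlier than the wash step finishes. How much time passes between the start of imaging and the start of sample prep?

160 minutes

The wash step starts at 15:01 + 95 min = 16:36.
Staining ends at 16:36 − 95 min = 15:01.
The wash step ends at 15:01 + 111 min = 16:52.
Centrifugation starts at 16:52 − 364 min = 10:48.
Imaging starts at 10:48 + 93 min = 12:21.
From 12:21 to 15:01 is 160 minutes.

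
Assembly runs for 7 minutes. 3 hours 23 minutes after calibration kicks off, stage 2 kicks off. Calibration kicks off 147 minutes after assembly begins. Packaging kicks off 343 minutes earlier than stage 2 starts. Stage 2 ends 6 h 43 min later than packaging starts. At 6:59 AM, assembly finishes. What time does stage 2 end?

1:42 PM

Assembly starts at 6:59 AM − 7 min = 6:52 AM.
Calibration starts at 6:52 AM + 147 min = 9:19 AM.
Stage 2 starts at 9:19 AM + 203 min = 12:42 PM.
Packaging starts at 12:42 PM − 343 min = 6:59 AM.
Stage 2 ends at 6:59 AM + 403 min = 1:42 PM.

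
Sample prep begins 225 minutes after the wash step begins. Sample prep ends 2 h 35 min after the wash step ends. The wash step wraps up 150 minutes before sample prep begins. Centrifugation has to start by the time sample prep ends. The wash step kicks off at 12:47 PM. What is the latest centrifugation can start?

Sample prep starts at 12:47 PM + 225 min = 4:32 PM.
The wash step ends at 4:32 PM − 150 min = 2:02 PM.
Sample prep ends at 2:02 PM + 155 min = 4:37 PM.
Centrifugation is bounded by sample prep, so the latest it can start is 4:37 PM.

4:37 PM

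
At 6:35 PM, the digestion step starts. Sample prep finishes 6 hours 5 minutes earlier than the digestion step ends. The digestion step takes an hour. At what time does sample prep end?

The digestion step ends at 6:35 PM + 60 min = 7:35 PM.
Sample prep ends at 7:35 PM − 365 min = 1:30 PM.

1:30 PM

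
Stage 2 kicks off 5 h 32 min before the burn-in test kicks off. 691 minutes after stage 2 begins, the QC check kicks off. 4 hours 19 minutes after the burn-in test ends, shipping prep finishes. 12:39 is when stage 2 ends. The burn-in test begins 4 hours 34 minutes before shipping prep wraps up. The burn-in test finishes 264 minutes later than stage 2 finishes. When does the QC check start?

22:47

The burn-in test ends at 12:39 + 264 min = 17:03.
Shipping prep ends at 17:03 + 259 min = 21:22.
The burn-in test starts at 21:22 − 274 min = 16:48.
Stage 2 starts at 16:48 − 332 min = 11:16.
The QC check starts at 11:16 + 691 min = 22:47.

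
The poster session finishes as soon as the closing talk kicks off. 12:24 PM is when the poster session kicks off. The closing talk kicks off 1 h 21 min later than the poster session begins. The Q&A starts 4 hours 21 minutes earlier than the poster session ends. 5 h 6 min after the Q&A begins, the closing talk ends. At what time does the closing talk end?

The closing talk starts at 12:24 PM + 81 min = 1:45 PM.
So the poster session ends at 1:45 PM.
The Q&A starts at 1:45 PM − 261 min = 9:24 AM.
The closing talk ends at 9:24 AM + 306 min = 2:30 PM.

2:30 PM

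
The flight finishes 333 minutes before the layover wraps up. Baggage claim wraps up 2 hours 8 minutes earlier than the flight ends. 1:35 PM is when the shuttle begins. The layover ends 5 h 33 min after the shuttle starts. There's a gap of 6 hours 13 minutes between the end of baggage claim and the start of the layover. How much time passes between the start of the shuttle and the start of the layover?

245 minutes

The layover ends at 1:35 PM + 333 min = 7:08 PM.
The flight ends at 7:08 PM − 333 min = 1:35 PM.
Baggage claim ends at 1:35 PM − 128 min = 11:27 AM.
The layover starts at 11:27 AM + 373 min = 5:40 PM.
From 1:35 PM to 5:40 PM is 245 minutes.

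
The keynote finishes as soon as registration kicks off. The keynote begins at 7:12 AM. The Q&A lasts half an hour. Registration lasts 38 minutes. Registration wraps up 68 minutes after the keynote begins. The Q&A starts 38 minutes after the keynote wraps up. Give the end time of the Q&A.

Registration ends at 7:12 AM + 68 min = 8:20 AM.
Registration starts at 8:20 AM − 38 min = 7:42 AM.
So the keynote ends at 7:42 AM.
The Q&A starts at 7:42 AM + 38 min = 8:20 AM.
The Q&A ends at 8:20 AM + 30 min = 8:50 AM.

8:50 AM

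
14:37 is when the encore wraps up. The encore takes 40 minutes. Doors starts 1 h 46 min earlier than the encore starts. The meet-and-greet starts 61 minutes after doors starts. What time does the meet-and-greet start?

13:12

The encore starts at 14:37 − 40 min = 13:57.
Doors starts at 13:57 − 106 min = 12:11.
The meet-and-greet starts at 12:11 + 61 min = 13:12.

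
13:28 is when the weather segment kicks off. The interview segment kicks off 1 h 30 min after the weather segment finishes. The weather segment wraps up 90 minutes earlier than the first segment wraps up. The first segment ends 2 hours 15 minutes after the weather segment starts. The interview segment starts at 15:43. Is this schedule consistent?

The first segment ends at 13:28 + 135 min = 15:43.
The weather segment ends at 15:43 − 90 min = 14:13.
The interview segment starts at 14:13 + 90 min = 15:43.
That matches the stated 15:43, so the schedule is consistent.

Yes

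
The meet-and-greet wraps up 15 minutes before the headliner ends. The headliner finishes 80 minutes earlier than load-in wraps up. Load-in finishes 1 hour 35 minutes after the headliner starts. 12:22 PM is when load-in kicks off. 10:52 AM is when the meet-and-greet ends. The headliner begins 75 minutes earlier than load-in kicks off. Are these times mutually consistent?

No

The headliner starts at 12:22 PM − 75 min = 11:07 AM.
Load-in ends at 11:07 AM + 95 min = 12:42 PM.
The headliner ends at 12:42 PM − 80 min = 11:22 AM.
The meet-and-greet ends at 11:22 AM − 15 min = 11:07 AM.
But the meet-and-greet is also said to end at 10:52 AM — a 15-minute conflict.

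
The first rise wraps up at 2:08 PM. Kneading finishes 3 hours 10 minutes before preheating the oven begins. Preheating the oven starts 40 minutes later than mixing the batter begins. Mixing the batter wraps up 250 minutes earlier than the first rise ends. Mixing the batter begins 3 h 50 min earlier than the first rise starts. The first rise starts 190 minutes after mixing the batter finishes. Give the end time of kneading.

Mixing the batter ends at 2:08 PM − 250 min = 9:58 AM.
The first rise starts at 9:58 AM + 190 min = 1:08 PM.
Mixing the batter starts at 1:08 PM − 230 min = 9:18 AM.
Preheating the oven starts at 9:18 AM + 40 min = 9:58 AM.
Kneading ends at 9:58 AM − 190 min = 6:48 AM.

6:48 AM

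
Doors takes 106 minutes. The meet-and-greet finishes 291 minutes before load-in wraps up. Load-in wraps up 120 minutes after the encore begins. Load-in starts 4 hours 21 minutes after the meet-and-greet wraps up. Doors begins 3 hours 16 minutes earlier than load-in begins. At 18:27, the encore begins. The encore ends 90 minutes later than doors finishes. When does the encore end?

Load-in ends at 18:27 + 120 min = 20:27.
The meet-and-greet ends at 20:27 − 291 min = 15:36.
Load-in starts at 15:36 + 261 min = 19:57.
Doors starts at 19:57 − 196 min = 16:41.
Doors ends at 16:41 + 106 min = 18:27.
The encore ends at 18:27 + 90 min = 19:57.

19:57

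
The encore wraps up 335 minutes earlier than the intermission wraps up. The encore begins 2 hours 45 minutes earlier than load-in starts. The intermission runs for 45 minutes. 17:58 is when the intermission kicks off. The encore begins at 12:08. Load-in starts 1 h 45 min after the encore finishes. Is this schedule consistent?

The intermission ends at 17:58 + 45 min = 18:43.
The encore ends at 18:43 − 335 min = 13:08.
Load-in starts at 13:08 + 105 min = 14:53.
The encore starts at 14:53 − 165 min = 12:08.
That matches the stated 12:08, so the schedule is consistent.

Yes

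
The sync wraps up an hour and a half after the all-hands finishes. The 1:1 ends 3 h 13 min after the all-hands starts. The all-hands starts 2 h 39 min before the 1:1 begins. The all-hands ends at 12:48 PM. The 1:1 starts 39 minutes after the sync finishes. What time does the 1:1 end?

3:31 PM

The sync ends at 12:48 PM + 90 min = 2:18 PM.
The 1:1 starts at 2:18 PM + 39 min = 2:57 PM.
The all-hands starts at 2:57 PM − 159 min = 12:18 PM.
The 1:1 ends at 12:18 PM + 193 min = 3:31 PM.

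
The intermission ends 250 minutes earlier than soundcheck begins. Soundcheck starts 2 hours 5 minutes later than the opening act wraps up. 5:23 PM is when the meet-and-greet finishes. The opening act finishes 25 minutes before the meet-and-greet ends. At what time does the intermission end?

The opening act ends at 5:23 PM − 25 min = 4:58 PM.
Soundcheck starts at 4:58 PM + 125 min = 7:03 PM.
The intermission ends at 7:03 PM − 250 min = 2:53 PM.

2:53 PM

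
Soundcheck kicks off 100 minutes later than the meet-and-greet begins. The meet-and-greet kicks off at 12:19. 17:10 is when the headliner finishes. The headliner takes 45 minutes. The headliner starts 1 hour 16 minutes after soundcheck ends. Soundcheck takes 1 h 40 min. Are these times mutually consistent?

Soundcheck starts at 12:19 + 100 min = 13:59.
Soundcheck ends at 13:59 + 100 min = 15:39.
The headliner starts at 15:39 + 76 min = 16:55.
The headliner ends at 16:55 + 45 min = 17:40.
But the headliner is also said to end at 17:10 — a 30-minute conflict.

No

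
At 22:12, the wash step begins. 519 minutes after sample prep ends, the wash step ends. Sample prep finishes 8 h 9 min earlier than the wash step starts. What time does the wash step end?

22:42

Sample prep ends at 22:12 − 489 min = 14:03.
The wash step ends at 14:03 + 519 min = 22:42.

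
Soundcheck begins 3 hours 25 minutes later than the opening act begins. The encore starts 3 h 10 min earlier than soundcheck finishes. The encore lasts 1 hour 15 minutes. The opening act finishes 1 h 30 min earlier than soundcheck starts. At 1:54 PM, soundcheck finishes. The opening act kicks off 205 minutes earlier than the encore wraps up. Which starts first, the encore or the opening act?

the opening act

The encore starts at 1:54 PM − 190 min = 10:44 AM.
The encore ends at 10:44 AM + 75 min = 11:59 AM.
The opening act starts at 11:59 AM − 205 min = 8:34 AM.
The encore starts at 10:44 AM and the opening act starts at 8:34 AM, so the opening act is first.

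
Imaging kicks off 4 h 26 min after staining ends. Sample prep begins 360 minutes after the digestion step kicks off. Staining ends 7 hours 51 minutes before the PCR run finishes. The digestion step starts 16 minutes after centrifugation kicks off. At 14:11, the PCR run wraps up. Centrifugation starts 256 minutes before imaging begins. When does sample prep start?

Staining ends at 14:11 − 471 min = 06:20.
Imaging starts at 06:20 + 266 min = 10:46.
Centrifugation starts at 10:46 − 256 min = 06:30.
The digestion step starts at 06:30 + 16 min = 06:46.
Sample prep starts at 06:46 + 360 min = 12:46.

12:46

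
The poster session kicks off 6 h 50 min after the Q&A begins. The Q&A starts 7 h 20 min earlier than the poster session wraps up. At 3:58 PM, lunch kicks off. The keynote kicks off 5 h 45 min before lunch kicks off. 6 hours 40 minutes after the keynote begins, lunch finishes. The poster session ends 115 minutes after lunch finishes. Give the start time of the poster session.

The keynote starts at 3:58 PM − 345 min = 10:13 AM.
Lunch ends at 10:13 AM + 400 min = 4:53 PM.
The poster session ends at 4:53 PM + 115 min = 6:48 PM.
The Q&A starts at 6:48 PM − 440 min = 11:28 AM.
The poster session starts at 11:28 AM + 410 min = 6:18 PM.

6:18 PM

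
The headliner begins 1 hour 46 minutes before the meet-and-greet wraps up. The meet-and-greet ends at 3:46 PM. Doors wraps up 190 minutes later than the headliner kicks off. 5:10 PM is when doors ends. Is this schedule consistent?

Yes

The headliner starts at 3:46 PM − 106 min = 2:00 PM.
Doors ends at 2:00 PM + 190 min = 5:10 PM.
That matches the stated 5:10 PM, so the schedule is consistent.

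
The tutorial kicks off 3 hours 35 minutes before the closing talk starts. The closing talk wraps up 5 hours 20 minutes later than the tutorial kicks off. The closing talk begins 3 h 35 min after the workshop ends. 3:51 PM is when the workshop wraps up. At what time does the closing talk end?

9:11 PM

The closing talk starts at 3:51 PM + 215 min = 7:26 PM.
The tutorial starts at 7:26 PM − 215 min = 3:51 PM.
The closing talk ends at 3:51 PM + 320 min = 9:11 PM.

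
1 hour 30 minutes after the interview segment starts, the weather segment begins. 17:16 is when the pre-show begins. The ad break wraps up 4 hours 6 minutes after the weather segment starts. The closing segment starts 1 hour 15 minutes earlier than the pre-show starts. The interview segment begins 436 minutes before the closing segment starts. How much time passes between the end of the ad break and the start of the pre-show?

2 h 55 min

The closing segment starts at 17:16 − 75 min = 16:01.
The interview segment starts at 16:01 − 436 min = 08:45.
The weather segment starts at 08:45 + 90 min = 10:15.
The ad break ends at 10:15 + 246 min = 14:21.
From 14:21 to 17:16 is 2 h 55 min.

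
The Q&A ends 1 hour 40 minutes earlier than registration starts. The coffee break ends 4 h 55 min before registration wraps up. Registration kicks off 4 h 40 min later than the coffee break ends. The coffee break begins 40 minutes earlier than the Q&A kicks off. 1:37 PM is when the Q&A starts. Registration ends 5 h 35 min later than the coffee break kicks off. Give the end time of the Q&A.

4:37 PM

The coffee break starts at 1:37 PM − 40 min = 12:57 PM.
Registration ends at 12:57 PM + 335 min = 6:32 PM.
The coffee break ends at 6:32 PM − 295 min = 1:37 PM.
Registration starts at 1:37 PM + 280 min = 6:17 PM.
The Q&A ends at 6:17 PM − 100 min = 4:37 PM.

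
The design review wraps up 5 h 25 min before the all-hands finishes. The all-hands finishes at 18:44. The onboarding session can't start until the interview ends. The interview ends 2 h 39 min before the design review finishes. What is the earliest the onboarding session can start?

The design review ends at 18:44 − 325 min = 13:19.
The interview ends at 13:19 − 159 min = 10:40.
The onboarding session is bounded by the interview, so the earliest it can start is 10:40.

10:40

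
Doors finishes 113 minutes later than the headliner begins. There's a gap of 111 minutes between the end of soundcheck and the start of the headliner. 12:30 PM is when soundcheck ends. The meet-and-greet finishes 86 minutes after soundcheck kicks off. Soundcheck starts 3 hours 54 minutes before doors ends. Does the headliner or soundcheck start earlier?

soundcheck

The headliner starts at 12:30 PM + 111 min = 2:21 PM.
Doors ends at 2:21 PM + 113 min = 4:14 PM.
Soundcheck starts at 4:14 PM − 234 min = 12:20 PM.
The headliner starts at 2:21 PM and soundcheck starts at 12:20 PM, so soundcheck is first.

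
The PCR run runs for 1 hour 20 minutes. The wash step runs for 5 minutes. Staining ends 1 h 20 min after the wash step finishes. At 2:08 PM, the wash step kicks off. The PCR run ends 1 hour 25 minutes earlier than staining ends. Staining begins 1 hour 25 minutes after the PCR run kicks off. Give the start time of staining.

2:13 PM

The wash step ends at 2:08 PM + 5 min = 2:13 PM.
Staining ends at 2:13 PM + 80 min = 3:33 PM.
The PCR run ends at 3:33 PM − 85 min = 2:08 PM.
The PCR run starts at 2:08 PM − 80 min = 12:48 PM.
Staining starts at 12:48 PM + 85 min = 2:13 PM.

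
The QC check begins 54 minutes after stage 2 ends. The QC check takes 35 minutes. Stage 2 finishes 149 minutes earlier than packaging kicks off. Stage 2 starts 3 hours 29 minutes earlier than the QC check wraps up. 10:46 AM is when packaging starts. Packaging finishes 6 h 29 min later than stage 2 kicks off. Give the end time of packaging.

Stage 2 ends at 10:46 AM − 149 min = 8:17 AM.
The QC check starts at 8:17 AM + 54 min = 9:11 AM.
The QC check ends at 9:11 AM + 35 min = 9:46 AM.
Stage 2 starts at 9:46 AM − 209 min = 6:17 AM.
Packaging ends at 6:17 AM + 389 min = 12:46 PM.

12:46 PM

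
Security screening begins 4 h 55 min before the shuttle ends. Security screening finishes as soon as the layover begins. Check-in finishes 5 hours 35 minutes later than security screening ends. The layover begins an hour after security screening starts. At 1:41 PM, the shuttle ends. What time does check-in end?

Security screening starts at 1:41 PM − 295 min = 8:46 AM.
The layover starts at 8:46 AM + 60 min = 9:46 AM.
So security screening ends at 9:46 AM.
Check-in ends at 9:46 AM + 335 min = 3:21 PM.

3:21 PM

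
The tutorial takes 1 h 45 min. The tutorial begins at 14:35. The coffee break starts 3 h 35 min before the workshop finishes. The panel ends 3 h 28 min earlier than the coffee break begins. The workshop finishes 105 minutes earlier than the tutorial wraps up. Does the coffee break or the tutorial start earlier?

the coffee break

The tutorial ends at 14:35 + 105 min = 16:20.
The workshop ends at 16:20 − 105 min = 14:35.
The coffee break starts at 14:35 − 215 min = 11:00.
The coffee break starts at 11:00 and the tutorial starts at 14:35, so the coffee break is first.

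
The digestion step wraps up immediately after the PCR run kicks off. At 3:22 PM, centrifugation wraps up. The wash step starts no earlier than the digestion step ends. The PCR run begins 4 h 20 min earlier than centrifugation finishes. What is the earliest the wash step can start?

11:02 AM

The PCR run starts at 3:22 PM − 260 min = 11:02 AM.
So the digestion step ends at 11:02 AM.
The wash step is bounded by the digestion step, so the earliest it can start is 11:02 AM.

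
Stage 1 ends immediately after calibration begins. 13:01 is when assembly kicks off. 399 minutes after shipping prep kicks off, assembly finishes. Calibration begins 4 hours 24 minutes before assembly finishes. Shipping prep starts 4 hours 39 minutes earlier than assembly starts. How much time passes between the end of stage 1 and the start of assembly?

Shipping prep starts at 13:01 − 279 min = 08:22.
Assembly ends at 08:22 + 399 min = 15:01.
Calibration starts at 15:01 − 264 min = 10:37.
So stage 1 ends at 10:37.
From 10:37 to 13:01 is 2 hours 24 minutes.

2 hours 24 minutes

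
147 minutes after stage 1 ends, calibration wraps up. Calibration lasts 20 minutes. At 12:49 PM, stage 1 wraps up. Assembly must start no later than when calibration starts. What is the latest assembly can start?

Calibration ends at 12:49 PM + 147 min = 3:16 PM.
Calibration starts at 3:16 PM − 20 min = 2:56 PM.
Assembly is bounded by calibration, so the latest it can start is 2:56 PM.

2:56 PM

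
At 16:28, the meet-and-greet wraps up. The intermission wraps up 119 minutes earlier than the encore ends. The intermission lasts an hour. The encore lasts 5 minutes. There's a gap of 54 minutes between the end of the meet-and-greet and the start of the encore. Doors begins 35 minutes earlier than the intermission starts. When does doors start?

The encore starts at 16:28 + 54 min = 17:22.
The encore ends at 17:22 + 5 min = 17:27.
The intermission ends at 17:27 − 119 min = 15:28.
The intermission starts at 15:28 − 60 min = 14:28.
Doors starts at 14:28 − 35 min = 13:53.

13:53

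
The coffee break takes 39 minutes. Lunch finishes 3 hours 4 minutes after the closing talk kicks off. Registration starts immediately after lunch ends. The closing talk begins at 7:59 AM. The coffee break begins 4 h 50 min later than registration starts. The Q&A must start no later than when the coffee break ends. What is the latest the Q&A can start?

4:32 PM

Lunch ends at 7:59 AM + 184 min = 11:03 AM.
So registration starts at 11:03 AM.
The coffee break starts at 11:03 AM + 290 min = 3:53 PM.
The coffee break ends at 3:53 PM + 39 min = 4:32 PM.
The Q&A is bounded by the coffee break, so the latest it can start is 4:32 PM.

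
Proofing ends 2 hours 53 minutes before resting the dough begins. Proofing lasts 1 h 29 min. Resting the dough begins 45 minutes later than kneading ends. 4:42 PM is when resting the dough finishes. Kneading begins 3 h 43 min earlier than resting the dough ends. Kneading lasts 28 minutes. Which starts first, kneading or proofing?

proofing

Kneading starts at 4:42 PM − 223 min = 12:59 PM.
Kneading ends at 12:59 PM + 28 min = 1:27 PM.
Resting the dough starts at 1:27 PM + 45 min = 2:12 PM.
Proofing ends at 2:12 PM − 173 min = 11:19 AM.
Proofing starts at 11:19 AM − 89 min = 9:50 AM.
Kneading starts at 12:59 PM and proofing starts at 9:50 AM, so proofing is first.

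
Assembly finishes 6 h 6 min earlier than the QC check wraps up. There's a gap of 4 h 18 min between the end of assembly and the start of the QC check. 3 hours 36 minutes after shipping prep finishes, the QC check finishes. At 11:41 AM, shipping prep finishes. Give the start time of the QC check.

The QC check ends at 11:41 AM + 216 min = 3:17 PM.
Assembly ends at 3:17 PM − 366 min = 9:11 AM.
The QC check starts at 9:11 AM + 258 min = 1:29 PM.

1:29 PM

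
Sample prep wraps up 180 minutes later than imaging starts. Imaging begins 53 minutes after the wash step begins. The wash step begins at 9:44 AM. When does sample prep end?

1:37 PM

Imaging starts at 9:44 AM + 53 min = 10:37 AM.
Sample prep ends at 10:37 AM + 180 min = 1:37 PM.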